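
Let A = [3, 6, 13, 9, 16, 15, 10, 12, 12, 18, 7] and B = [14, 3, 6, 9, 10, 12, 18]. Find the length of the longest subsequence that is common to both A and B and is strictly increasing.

For each value that appears in both, track the longest common increasing run ending there.
The best achievable length is 6; one witness is 3, 6, 9, 10, 12, 18 (A-positions 1,2,4,7,8,10, B-positions 2,3,4,5,6,7).

6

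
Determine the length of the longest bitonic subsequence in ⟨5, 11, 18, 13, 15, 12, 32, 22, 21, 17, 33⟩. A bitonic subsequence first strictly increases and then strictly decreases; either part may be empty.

8

One longest bitonic subsequence is 5, 11, 13, 15, 32, 22, 21, 17 (positions 1,2,4,5,7,8,9,10): it rises to 32 then falls. Length 8 is optimal.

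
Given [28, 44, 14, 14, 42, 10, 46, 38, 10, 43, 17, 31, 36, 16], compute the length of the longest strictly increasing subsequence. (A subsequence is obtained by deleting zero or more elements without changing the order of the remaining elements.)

4

Scanning left to right, the best length ending at each element is: 28→1, 44→2, 14→1, 14→1, 42→2, 10→1, 46→3, 38→2, 10→1, 43→3, 17→2, 31→3, 36→4, 16→2.
So the longest increasing subsequence has length 4, e.g. 14, 17, 31, 36.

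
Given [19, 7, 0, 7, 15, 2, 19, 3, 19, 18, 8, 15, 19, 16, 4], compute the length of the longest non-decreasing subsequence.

Scanning left to right, the best length ending at each element is: 19→1, 7→1, 0→1, 7→2, 15→3, 2→2, 19→4, 3→3, 19→5, 18→4, 8→4, 15→5, 19→6, 16→6, 4→4.
So the longest non-decreasing subsequence has length 6, e.g. 7, 7, 15, 19, 19, 19.

6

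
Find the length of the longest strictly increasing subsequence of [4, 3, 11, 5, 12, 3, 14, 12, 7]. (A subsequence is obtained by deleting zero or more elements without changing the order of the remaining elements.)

Let dp[i] be the longest increasing subsequence ending at position i. Then dp = [1, 1, 2, 2, 3, 1, 4, 3, 3].
The maximum is 4; one witness is 4, 11, 12, 14 at positions 1,3,5,7.

4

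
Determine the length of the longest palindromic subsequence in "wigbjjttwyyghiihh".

One longest palindromic subsequence is igyygi (positions 2,3,10,11,12,15); it reads the same forward and backward, and the interval DP gives dp[1][17] = 6.

6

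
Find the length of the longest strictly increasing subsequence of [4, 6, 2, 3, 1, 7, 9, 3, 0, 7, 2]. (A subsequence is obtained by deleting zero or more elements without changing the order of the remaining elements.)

4

Scanning left to right, the best length ending at each element is: 4→1, 6→2, 2→1, 3→2, 1→1, 7→3, 9→4, 3→2, 0→1, 7→3, 2→2.
So the longest increasing subsequence has length 4, e.g. 4, 6, 7, 9.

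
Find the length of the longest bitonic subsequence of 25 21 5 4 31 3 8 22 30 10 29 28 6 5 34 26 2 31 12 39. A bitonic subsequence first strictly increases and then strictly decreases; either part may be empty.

9

One longest bitonic subsequence is 5, 8, 22, 30, 29, 28, 6, 5, 2 (positions 3,7,8,9,11,12,13,14,17): it rises to 30 then falls. Length 9 is optimal.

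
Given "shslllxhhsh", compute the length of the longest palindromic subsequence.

Using dp[i][j] = 2 + dp[i+1][j−1] if the ends match, else max(dp[i+1][j], dp[i][j−1]):
dp[1][11] = 7. A witness is hslllsh at positions 2,3,4,5,6,10,11.

7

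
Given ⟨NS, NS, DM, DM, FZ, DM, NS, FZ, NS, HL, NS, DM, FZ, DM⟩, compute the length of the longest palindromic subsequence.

One longest palindromic subsequence is DM FZ DM NS HL NS DM FZ DM (positions 3,5,6,7,10,11,12,13,14); it reads the same forward and backward, and the interval DP gives dp[1][14] = 9.

9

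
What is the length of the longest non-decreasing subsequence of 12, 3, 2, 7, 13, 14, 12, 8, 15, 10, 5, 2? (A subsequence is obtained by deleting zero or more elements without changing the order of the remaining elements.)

Let dp[i] be the longest non-decreasing subsequence ending at position i. Then dp = [1, 1, 1, 2, 3, 4, 3, 3, 5, 4, 2, 2].
The maximum is 5; one witness is 3, 7, 13, 14, 15 at positions 2,4,5,6,9.

5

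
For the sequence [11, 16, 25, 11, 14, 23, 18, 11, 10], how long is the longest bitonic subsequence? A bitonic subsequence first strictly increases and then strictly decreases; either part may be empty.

Let inc[i] be the LIS ending at i and dec[i] the longest strictly decreasing subsequence starting at i. inc = [1, 2, 3, 1, 2, 3, 3, 1, 1], dec = [2, 4, 5, 2, 3, 4, 3, 2, 1].
max_i inc[i]+dec[i]−1 = 7, with one witness 11, 16, 25, 23, 18, 11, 10.

7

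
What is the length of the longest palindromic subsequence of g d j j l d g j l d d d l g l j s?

11

Using dp[i][j] = 2 + dp[i+1][j−1] if the ends match, else max(dp[i+1][j], dp[i][j−1]):
dp[1][17] = 11. A witness is jlgldddlglj at positions 4,5,7,9,10,11,12,13,14,15,16.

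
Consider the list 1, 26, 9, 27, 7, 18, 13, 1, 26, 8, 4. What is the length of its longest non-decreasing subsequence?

4

Let dp[i] be the longest non-decreasing subsequence ending at position i. Then dp = [1, 2, 2, 3, 2, 3, 3, 2, 4, 3, 3].
The maximum is 4; one witness is 1, 9, 18, 26 at positions 1,3,6,9.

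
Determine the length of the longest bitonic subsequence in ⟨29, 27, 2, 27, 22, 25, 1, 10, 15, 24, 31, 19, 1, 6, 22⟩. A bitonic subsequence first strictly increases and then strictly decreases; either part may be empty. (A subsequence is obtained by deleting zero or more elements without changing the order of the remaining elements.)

7

Let inc[i] be the LIS ending at i and dec[i] the longest strictly decreasing subsequence starting at i. inc = [1, 1, 1, 2, 2, 3, 1, 2, 3, 4, 5, 4, 1, 2, 5], dec = [6, 5, 2, 5, 3, 4, 1, 2, 2, 3, 3, 2, 1, 1, 1].
max_i inc[i]+dec[i]−1 = 7, with one witness 2, 10, 15, 24, 31, 19, 6.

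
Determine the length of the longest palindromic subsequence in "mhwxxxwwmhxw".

7

Using dp[i][j] = 2 + dp[i+1][j−1] if the ends match, else max(dp[i+1][j], dp[i][j−1]):
dp[1][12] = 7. A witness is hwxxxwh at positions 2,3,4,5,6,8,10.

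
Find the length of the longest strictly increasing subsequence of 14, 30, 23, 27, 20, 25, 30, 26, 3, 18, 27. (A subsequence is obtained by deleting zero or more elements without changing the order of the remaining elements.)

5

Let dp[i] be the longest increasing subsequence ending at position i. Then dp = [1, 2, 2, 3, 2, 3, 4, 4, 1, 2, 5].
The maximum is 5; one witness is 14, 23, 25, 26, 27 at positions 1,3,6,8,11.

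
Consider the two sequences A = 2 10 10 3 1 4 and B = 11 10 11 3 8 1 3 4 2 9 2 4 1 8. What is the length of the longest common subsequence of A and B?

Backtracking the LCS table gives one alignment: 10 (A2,B2) → 3 (A4,B4) → 1 (A5,B6) → 4 (A6,B12).
So the longest common subsequence has length 4.

4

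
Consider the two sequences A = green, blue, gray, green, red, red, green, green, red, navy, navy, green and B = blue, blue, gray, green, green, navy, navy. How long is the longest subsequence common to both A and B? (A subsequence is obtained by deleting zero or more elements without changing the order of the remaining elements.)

6

Backtracking the LCS table gives one alignment: blue (A2,B2) → gray (A3,B3) → green (A7,B4) → green (A8,B5) → navy (A10,B6) → navy (A11,B7).
So the longest common subsequence has length 6.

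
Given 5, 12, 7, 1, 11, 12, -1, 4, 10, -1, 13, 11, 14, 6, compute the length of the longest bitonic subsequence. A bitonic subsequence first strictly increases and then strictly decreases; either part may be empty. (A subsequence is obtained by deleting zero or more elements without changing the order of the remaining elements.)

Let inc[i] be the LIS ending at i and dec[i] the longest strictly decreasing subsequence starting at i. inc = [1, 2, 2, 1, 3, 4, 1, 2, 3, 1, 5, 4, 6, 3], dec = [3, 4, 3, 2, 3, 3, 1, 2, 2, 1, 3, 2, 2, 1].
max_i inc[i]+dec[i]−1 = 7, with one witness 5, 7, 11, 12, 13, 11, 6.

7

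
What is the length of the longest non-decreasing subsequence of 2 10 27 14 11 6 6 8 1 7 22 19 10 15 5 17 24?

Let dp[i] be the longest non-decreasing subsequence ending at position i. Then dp = [1, 2, 3, 3, 3, 2, 3, 4, 1, 4, 5, 5, 5, 6, 2, 7, 8].
The maximum is 8; one witness is 2, 6, 6, 8, 10, 15, 17, 24 at positions 1,6,7,8,13,14,16,17.

8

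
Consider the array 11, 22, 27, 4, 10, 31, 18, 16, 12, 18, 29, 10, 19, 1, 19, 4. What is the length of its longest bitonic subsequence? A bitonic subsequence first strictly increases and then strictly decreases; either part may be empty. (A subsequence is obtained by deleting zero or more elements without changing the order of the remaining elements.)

One longest bitonic subsequence is 11, 22, 27, 31, 18, 16, 12, 10, 4 (positions 1,2,3,6,7,8,9,12,16): it rises to 31 then falls. Length 9 is optimal.

9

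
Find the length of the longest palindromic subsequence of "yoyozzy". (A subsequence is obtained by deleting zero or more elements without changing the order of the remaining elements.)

One longest palindromic subsequence is yoyoy (positions 1,2,3,4,7); it reads the same forward and backward, and the interval DP gives dp[1][7] = 5.

5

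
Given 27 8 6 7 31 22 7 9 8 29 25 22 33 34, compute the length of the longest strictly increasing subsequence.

One longest increasing subsequence is 6, 7, 22, 29, 33, 34 (positions 3,4,6,10,13,14), of length 6; no longer one exists.

6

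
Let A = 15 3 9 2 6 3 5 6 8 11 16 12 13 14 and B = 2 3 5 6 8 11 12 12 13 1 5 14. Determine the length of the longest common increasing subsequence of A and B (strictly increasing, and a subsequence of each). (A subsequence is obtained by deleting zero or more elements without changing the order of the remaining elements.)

For each value that appears in both, track the longest common increasing run ending there.
The best achievable length is 9; one witness is 2, 3, 5, 6, 8, 11, 12, 13, 14 (A-positions 4,6,7,8,9,10,12,13,14, B-positions 1,2,3,4,5,6,7,9,12).

9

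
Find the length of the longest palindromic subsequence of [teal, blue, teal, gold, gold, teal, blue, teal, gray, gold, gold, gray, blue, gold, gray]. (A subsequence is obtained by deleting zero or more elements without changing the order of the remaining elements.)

9

Using dp[i][j] = 2 + dp[i+1][j−1] if the ends match, else max(dp[i+1][j], dp[i][j−1]):
dp[1][15] = 9. A witness is blue gold gold teal blue teal gold gold blue at positions 2,4,5,6,7,8,10,11,13.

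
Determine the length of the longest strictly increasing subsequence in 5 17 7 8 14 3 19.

Scanning left to right, the best length ending at each element is: 5→1, 17→2, 7→2, 8→3, 14→4, 3→1, 19→5.
So the longest increasing subsequence has length 5, e.g. 5, 7, 8, 14, 19.

5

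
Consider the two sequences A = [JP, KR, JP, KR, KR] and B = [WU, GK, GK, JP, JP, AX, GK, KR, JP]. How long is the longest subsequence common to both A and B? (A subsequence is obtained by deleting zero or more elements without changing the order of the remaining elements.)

3

A longest common subsequence is JP, KR, JP (length 3); the LCS DP confirms no longer common subsequence exists.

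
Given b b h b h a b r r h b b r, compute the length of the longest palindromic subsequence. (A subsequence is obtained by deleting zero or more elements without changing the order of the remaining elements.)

One longest palindromic subsequence is bbhbabhbb (positions 1,2,3,4,6,7,10,11,12); it reads the same forward and backward, and the interval DP gives dp[1][13] = 9.

9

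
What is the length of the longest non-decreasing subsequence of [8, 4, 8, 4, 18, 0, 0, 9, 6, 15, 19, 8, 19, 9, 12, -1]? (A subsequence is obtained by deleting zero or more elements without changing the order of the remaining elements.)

6

One longest non-decreasing subsequence is 8, 8, 9, 15, 19, 19 (positions 1,3,8,10,11,13), of length 6; no longer one exists.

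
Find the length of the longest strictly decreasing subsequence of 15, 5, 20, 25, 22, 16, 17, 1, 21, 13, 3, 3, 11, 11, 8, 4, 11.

7

One longest decreasing subsequence is 25, 22, 16, 13, 11, 8, 4 (positions 4,5,6,10,13,15,16), of length 7; no longer one exists.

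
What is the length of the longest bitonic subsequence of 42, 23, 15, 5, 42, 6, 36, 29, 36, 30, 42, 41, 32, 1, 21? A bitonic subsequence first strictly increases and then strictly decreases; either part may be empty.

Let inc[i] be the LIS ending at i and dec[i] the longest strictly decreasing subsequence starting at i. inc = [1, 1, 1, 1, 2, 2, 3, 3, 4, 4, 5, 5, 5, 1, 3], dec = [5, 4, 3, 2, 4, 2, 3, 2, 3, 2, 4, 3, 2, 1, 1].
max_i inc[i]+dec[i]−1 = 8, with one witness 5, 6, 29, 36, 42, 41, 32, 21.

8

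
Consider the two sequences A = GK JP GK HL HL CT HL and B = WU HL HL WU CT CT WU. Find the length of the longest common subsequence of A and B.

3

Backtracking the LCS table gives one alignment: HL (A4,B2) → HL (A5,B3) → CT (A6,B6).
So the longest common subsequence has length 3.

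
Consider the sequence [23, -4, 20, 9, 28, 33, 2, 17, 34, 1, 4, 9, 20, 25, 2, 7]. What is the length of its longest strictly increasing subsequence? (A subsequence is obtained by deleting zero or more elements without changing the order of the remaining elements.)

6

Let dp[i] be the longest increasing subsequence ending at position i. Then dp = [1, 1, 2, 2, 3, 4, 2, 3, 5, 2, 3, 4, 5, 6, 3, 4].
The maximum is 6; one witness is -4, 2, 4, 9, 20, 25 at positions 2,7,11,12,13,14.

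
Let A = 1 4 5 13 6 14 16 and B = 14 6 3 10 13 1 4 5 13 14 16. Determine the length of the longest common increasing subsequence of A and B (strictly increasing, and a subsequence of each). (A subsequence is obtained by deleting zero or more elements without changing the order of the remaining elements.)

6

A longest common strictly increasing subsequence is 1, 4, 5, 13, 14, 16 (length 6); it appears in order in both A and B, and no longer such subsequence exists.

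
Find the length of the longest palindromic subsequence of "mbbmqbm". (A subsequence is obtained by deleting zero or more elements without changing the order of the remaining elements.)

Using dp[i][j] = 2 + dp[i+1][j−1] if the ends match, else max(dp[i+1][j], dp[i][j−1]):
dp[1][7] = 5. A witness is mbqbm at positions 1,2,5,6,7.

5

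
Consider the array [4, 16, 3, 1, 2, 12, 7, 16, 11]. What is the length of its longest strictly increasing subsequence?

4

One longest increasing subsequence is 1, 2, 12, 16 (positions 4,5,6,8), of length 4; no longer one exists.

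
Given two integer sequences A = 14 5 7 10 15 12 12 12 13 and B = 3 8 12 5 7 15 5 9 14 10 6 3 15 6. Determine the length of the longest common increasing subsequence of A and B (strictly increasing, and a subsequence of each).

4

A longest common strictly increasing subsequence is 5, 7, 10, 15 (length 4); it appears in order in both A and B, and no longer such subsequence exists.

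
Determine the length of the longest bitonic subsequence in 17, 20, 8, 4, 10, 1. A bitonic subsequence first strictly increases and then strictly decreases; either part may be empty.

5

One longest bitonic subsequence is 17, 20, 8, 4, 1 (positions 1,2,3,4,6): it rises to 20 then falls. Length 5 is optimal.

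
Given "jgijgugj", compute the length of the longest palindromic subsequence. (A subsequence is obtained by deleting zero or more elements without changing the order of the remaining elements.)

One longest palindromic subsequence is jgugj (positions 1,2,6,7,8); it reads the same forward and backward, and the interval DP gives dp[1][8] = 5.

5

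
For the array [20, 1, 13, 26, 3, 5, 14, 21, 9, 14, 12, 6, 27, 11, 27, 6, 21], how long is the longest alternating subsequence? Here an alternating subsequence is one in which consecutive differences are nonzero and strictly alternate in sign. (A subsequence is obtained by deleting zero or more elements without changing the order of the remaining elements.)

Track the best alternating length ending on an up-step vs a down-step at each position: up/down = 1/1, 1/2, 3/2, 3/1, 3/4, 5/4, 5/4, 5/4, 5/6, 7/6, 7/8, 5/8, 9/1, 9/10, 11/1, 5/12, 13/12.
The maximum over both is 13; one such subsequence is 20, 1, 13, 3, 14, 9, 14, 12, 27, 11, 27, 6, 21.

13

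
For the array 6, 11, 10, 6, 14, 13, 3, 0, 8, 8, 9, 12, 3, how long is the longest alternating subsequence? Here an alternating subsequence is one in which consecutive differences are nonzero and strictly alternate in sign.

7

A longest alternating subsequence is 6, 11, 10, 14, 3, 8, 3 (positions 1,2,3,5,7,9,13); its 6 consecutive differences strictly alternate in sign, and length 7 is optimal.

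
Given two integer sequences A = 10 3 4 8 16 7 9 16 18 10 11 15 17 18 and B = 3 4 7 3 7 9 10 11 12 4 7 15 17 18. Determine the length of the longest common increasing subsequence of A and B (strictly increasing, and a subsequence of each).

For each value that appears in both, track the longest common increasing run ending there.
The best achievable length is 9; one witness is 3, 4, 7, 9, 10, 11, 15, 17, 18 (A-positions 2,3,6,7,10,11,12,13,14, B-positions 1,2,3,6,7,8,12,13,14).

9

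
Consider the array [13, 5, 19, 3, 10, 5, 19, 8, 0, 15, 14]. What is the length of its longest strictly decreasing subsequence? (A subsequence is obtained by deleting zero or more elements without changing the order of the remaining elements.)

Let dp[i] be the longest decreasing subsequence ending at position i. Then dp = [1, 2, 1, 3, 2, 3, 1, 3, 4, 2, 3].
The maximum is 4; one witness is 13, 5, 3, 0 at positions 1,2,4,9.

4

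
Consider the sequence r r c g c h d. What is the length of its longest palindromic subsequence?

3

One longest palindromic subsequence is cgc (positions 3,4,5); it reads the same forward and backward, and the interval DP gives dp[1][7] = 3.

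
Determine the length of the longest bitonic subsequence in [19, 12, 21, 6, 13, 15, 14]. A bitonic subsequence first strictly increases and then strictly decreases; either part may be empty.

4

One longest bitonic subsequence is 19, 21, 15, 14 (positions 1,3,6,7): it rises to 21 then falls. Length 4 is optimal.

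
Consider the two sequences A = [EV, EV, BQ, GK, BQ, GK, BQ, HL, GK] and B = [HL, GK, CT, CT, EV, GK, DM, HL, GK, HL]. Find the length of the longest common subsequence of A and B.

4

Backtracking the LCS table gives one alignment: EV (A2,B5) → GK (A4,B6) → GK (A6,B9) → HL (A8,B10).
So the longest common subsequence has length 4.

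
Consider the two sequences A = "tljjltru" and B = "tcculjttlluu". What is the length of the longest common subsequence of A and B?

Backtracking the LCS table gives one alignment: t (A1,B1) → l (A2,B5) → j (A3,B6) → l (A5,B10) → u (A8,B12).
So the longest common subsequence has length 5.

5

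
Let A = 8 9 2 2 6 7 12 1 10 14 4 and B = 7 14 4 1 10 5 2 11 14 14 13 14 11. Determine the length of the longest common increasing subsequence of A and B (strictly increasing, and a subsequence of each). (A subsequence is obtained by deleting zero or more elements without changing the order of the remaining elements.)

For each value that appears in both, track the longest common increasing run ending there.
The best achievable length is 3; one witness is 7, 10, 14 (A-positions 6,9,10, B-positions 1,5,9).

3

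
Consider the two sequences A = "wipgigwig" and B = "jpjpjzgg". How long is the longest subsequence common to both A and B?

Backtracking the LCS table gives one alignment: p (A3,B4) → g (A6,B7) → g (A9,B8).
So the longest common subsequence has length 3.

3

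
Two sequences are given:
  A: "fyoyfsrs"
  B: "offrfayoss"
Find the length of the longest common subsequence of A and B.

5

Backtracking the LCS table gives one alignment: f (A1,B5) → y (A2,B7) → o (A3,B8) → s (A6,B9) → s (A8,B10).
So the longest common subsequence has length 5.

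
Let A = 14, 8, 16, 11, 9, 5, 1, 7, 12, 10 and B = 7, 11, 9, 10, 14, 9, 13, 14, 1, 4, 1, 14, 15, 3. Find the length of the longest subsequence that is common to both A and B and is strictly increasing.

2

For each value that appears in both, track the longest common increasing run ending there.
The best achievable length is 2; one witness is 7, 10 (A-positions 8,10, B-positions 1,4).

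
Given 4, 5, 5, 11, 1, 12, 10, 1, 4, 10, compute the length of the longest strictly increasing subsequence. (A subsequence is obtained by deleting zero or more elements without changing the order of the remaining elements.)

Let dp[i] be the longest increasing subsequence ending at position i. Then dp = [1, 2, 2, 3, 1, 4, 3, 1, 2, 3].
The maximum is 4; one witness is 4, 5, 11, 12 at positions 1,2,4,6.

4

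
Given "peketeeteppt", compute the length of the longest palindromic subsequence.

Using dp[i][j] = 2 + dp[i+1][j−1] if the ends match, else max(dp[i+1][j], dp[i][j−1]):
dp[1][12] = 8. A witness is peteetep at positions 1,4,5,6,7,8,9,11.

8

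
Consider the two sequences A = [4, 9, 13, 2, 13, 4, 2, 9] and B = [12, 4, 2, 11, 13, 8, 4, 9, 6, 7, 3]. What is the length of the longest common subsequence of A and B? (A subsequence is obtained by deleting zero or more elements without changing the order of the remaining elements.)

Backtracking the LCS table gives one alignment: 4 (A1,B2) → 2 (A4,B3) → 13 (A5,B5) → 4 (A6,B7) → 9 (A8,B8).
So the longest common subsequence has length 5.

5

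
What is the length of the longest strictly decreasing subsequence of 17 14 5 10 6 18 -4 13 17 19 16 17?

5

Scanning left to right, the best length ending at each element is: 17→1, 14→2, 5→3, 10→3, 6→4, 18→1, -4→5, 13→3, 17→2, 19→1, 16→3, 17→2.
So the longest decreasing subsequence has length 5, e.g. 17, 14, 10, 6, -4.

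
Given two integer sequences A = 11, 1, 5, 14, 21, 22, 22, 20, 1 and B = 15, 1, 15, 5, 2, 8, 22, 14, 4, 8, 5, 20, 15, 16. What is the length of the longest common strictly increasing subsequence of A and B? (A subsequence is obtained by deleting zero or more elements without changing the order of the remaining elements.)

For each value that appears in both, track the longest common increasing run ending there.
The best achievable length is 4; one witness is 1, 5, 14, 20 (A-positions 2,3,4,8, B-positions 2,4,8,12).

4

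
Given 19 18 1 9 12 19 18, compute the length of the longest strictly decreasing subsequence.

3

Let dp[i] be the longest decreasing subsequence ending at position i. Then dp = [1, 2, 3, 3, 3, 1, 2].
The maximum is 3; one witness is 19, 18, 1 at positions 1,2,3.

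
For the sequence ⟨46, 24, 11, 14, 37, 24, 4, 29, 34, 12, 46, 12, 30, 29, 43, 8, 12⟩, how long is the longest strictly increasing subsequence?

Scanning left to right, the best length ending at each element is: 46→1, 24→1, 11→1, 14→2, 37→3, 24→3, 4→1, 29→4, 34→5, 12→2, 46→6, 12→2, 30→5, 29→4, 43→6, 8→2, 12→3.
So the longest increasing subsequence has length 6, e.g. 11, 14, 24, 29, 34, 46.

6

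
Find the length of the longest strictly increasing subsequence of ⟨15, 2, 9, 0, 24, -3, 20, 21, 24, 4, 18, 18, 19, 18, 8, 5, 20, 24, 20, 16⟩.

6

Let dp[i] be the longest increasing subsequence ending at position i. Then dp = [1, 1, 2, 1, 3, 1, 3, 4, 5, 2, 3, 3, 4, 3, 3, 3, 5, 6, 5, 4].
The maximum is 6; one witness is 2, 9, 18, 19, 20, 24 at positions 2,3,11,13,17,18.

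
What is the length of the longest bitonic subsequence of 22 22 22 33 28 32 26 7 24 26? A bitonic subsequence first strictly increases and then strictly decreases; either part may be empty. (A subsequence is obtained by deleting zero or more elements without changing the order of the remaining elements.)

One longest bitonic subsequence is 22, 33, 32, 26, 24 (positions 1,4,6,7,9): it rises to 33 then falls. Length 5 is optimal.

5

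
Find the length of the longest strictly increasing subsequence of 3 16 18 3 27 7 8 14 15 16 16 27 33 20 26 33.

Let dp[i] be the longest increasing subsequence ending at position i. Then dp = [1, 2, 3, 1, 4, 2, 3, 4, 5, 6, 6, 7, 8, 7, 8, 9].
The maximum is 9; one witness is 3, 7, 8, 14, 15, 16, 20, 26, 33 at positions 1,6,7,8,9,10,14,15,16.

9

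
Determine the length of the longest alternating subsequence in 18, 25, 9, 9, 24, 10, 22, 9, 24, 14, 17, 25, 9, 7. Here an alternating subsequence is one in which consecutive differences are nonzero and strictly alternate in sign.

A longest alternating subsequence is 18, 25, 9, 24, 10, 22, 9, 24, 14, 17, 9 (positions 1,2,3,5,6,7,8,9,10,11,13); its 10 consecutive differences strictly alternate in sign, and length 11 is optimal.

11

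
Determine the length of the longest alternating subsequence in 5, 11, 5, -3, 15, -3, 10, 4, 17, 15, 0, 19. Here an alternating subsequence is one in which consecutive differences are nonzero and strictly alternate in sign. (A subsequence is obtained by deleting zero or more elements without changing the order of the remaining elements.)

10

Track the best alternating length ending on an up-step vs a down-step at each position: up/down = 1/1, 2/1, 1/3, 1/3, 4/1, 1/5, 6/5, 6/7, 8/1, 8/9, 6/9, 10/1.
The maximum over both is 10; one such subsequence is 5, 11, 5, 15, -3, 10, 4, 17, 15, 19.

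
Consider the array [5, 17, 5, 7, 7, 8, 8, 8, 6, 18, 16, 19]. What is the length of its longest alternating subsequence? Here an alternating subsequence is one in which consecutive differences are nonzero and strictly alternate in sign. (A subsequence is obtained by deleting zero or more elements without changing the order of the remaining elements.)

8

Track the best alternating length ending on an up-step vs a down-step at each position: up/down = 1/1, 2/1, 1/3, 4/3, 4/3, 4/3, 4/3, 4/3, 4/5, 6/1, 6/7, 8/1.
The maximum over both is 8; one such subsequence is 5, 17, 5, 7, 6, 18, 16, 19.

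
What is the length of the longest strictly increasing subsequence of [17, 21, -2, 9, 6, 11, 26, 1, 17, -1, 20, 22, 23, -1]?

Scanning left to right, the best length ending at each element is: 17→1, 21→2, -2→1, 9→2, 6→2, 11→3, 26→4, 1→2, 17→4, -1→2, 20→5, 22→6, 23→7, -1→2.
So the longest increasing subsequence has length 7, e.g. -2, 9, 11, 17, 20, 22, 23.

7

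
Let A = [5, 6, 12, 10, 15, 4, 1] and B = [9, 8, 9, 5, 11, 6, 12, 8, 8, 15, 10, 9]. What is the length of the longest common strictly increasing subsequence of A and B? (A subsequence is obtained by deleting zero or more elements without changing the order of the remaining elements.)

For each value that appears in both, track the longest common increasing run ending there.
The best achievable length is 4; one witness is 5, 6, 12, 15 (A-positions 1,2,3,5, B-positions 4,6,7,10).

4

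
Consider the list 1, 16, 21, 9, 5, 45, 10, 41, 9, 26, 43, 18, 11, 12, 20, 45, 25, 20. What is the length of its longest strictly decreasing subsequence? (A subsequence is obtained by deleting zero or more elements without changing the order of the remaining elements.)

5

Let dp[i] be the longest decreasing subsequence ending at position i. Then dp = [1, 1, 1, 2, 3, 1, 2, 2, 3, 3, 2, 4, 5, 5, 4, 1, 4, 5].
The maximum is 5; one witness is 45, 41, 26, 18, 11 at positions 6,8,10,12,13.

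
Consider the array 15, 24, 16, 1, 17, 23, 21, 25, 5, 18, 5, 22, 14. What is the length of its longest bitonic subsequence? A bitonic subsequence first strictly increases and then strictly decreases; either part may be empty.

7

One longest bitonic subsequence is 15, 16, 17, 23, 21, 18, 14 (positions 1,3,5,6,7,10,13): it rises to 23 then falls. Length 7 is optimal.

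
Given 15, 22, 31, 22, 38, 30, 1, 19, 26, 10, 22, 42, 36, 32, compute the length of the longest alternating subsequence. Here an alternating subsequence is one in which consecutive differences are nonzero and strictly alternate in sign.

A longest alternating subsequence is 15, 31, 22, 38, 1, 19, 10, 42, 36 (positions 1,3,4,5,7,8,10,12,13); its 8 consecutive differences strictly alternate in sign, and length 9 is optimal.

9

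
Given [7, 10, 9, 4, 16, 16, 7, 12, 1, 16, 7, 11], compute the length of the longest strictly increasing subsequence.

4

Let dp[i] be the longest increasing subsequence ending at position i. Then dp = [1, 2, 2, 1, 3, 3, 2, 3, 1, 4, 2, 3].
The maximum is 4; one witness is 7, 10, 12, 16 at positions 1,2,8,10.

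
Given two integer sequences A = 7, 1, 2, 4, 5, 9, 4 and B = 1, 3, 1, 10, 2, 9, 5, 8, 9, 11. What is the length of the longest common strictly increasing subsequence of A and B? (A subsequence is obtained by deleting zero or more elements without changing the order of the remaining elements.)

For each value that appears in both, track the longest common increasing run ending there.
The best achievable length is 4; one witness is 1, 2, 5, 9 (A-positions 2,3,5,6, B-positions 1,5,7,9).

4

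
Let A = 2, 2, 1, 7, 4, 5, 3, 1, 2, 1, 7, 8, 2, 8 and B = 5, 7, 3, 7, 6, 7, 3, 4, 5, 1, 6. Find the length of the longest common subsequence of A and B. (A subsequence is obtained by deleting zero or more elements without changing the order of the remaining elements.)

4

A longest common subsequence is 7, 4, 5, 1 (length 4); the LCS DP confirms no longer common subsequence exists.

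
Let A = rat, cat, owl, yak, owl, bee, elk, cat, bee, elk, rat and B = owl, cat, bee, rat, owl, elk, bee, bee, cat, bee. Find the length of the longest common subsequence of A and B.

Backtracking the LCS table gives one alignment: rat (A1,B4) → owl (A3,B5) → bee (A6,B8) → cat (A8,B9) → bee (A9,B10).
So the longest common subsequence has length 5.

5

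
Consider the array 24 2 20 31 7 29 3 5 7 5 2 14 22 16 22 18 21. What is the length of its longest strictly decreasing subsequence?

5

Scanning left to right, the best length ending at each element is: 24→1, 2→2, 20→2, 31→1, 7→3, 29→2, 3→4, 5→4, 7→3, 5→4, 2→5, 14→3, 22→3, 16→4, 22→3, 18→4, 21→4.
So the longest decreasing subsequence has length 5, e.g. 24, 20, 7, 3, 2.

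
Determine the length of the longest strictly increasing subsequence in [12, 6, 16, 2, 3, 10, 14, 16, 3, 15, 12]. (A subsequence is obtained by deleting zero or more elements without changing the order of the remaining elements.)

5

Let dp[i] be the longest increasing subsequence ending at position i. Then dp = [1, 1, 2, 1, 2, 3, 4, 5, 2, 5, 4].
The maximum is 5; one witness is 2, 3, 10, 14, 16 at positions 4,5,6,7,8.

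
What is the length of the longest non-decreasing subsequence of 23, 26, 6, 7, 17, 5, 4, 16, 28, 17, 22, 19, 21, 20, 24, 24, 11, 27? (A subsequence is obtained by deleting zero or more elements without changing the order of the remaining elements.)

Let dp[i] be the longest non-decreasing subsequence ending at position i. Then dp = [1, 2, 1, 2, 3, 1, 1, 3, 4, 4, 5, 5, 6, 6, 7, 8, 3, 9].
The maximum is 9; one witness is 6, 7, 17, 17, 19, 21, 24, 24, 27 at positions 3,4,5,10,12,13,15,16,18.

9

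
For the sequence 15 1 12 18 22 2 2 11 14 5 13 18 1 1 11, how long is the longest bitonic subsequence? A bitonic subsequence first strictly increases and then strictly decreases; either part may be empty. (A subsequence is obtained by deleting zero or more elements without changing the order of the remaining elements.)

7

Let inc[i] be the LIS ending at i and dec[i] the longest strictly decreasing subsequence starting at i. inc = [1, 1, 2, 3, 4, 2, 2, 3, 4, 3, 4, 5, 1, 1, 4], dec = [5, 1, 4, 4, 4, 2, 2, 3, 3, 2, 2, 2, 1, 1, 1].
max_i inc[i]+dec[i]−1 = 7, with one witness 1, 12, 18, 22, 14, 13, 11.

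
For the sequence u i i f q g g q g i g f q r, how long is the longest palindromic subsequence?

7

Using dp[i][j] = 2 + dp[i+1][j−1] if the ends match, else max(dp[i+1][j], dp[i][j−1]):
dp[1][14] = 7. A witness is qggqggq at positions 5,6,7,8,9,11,13.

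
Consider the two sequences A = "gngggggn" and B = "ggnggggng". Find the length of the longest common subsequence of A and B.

7

A longest common subsequence is gnggggg (length 7); the LCS DP confirms no longer common subsequence exists.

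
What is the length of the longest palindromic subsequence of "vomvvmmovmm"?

8

Using dp[i][j] = 2 + dp[i+1][j−1] if the ends match, else max(dp[i+1][j], dp[i][j−1]):
dp[1][11] = 8. A witness is vomvvmov at positions 1,2,3,4,5,7,8,9.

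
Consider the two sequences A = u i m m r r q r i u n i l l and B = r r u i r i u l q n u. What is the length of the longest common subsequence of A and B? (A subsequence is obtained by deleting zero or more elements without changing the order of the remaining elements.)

6

Backtracking the LCS table gives one alignment: u (A1,B3) → i (A2,B4) → r (A8,B5) → i (A9,B6) → u (A10,B7) → n (A11,B10).
So the longest common subsequence has length 6.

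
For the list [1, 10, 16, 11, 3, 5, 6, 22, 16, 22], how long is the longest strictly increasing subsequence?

Scanning left to right, the best length ending at each element is: 1→1, 10→2, 16→3, 11→3, 3→2, 5→3, 6→4, 22→5, 16→5, 22→6.
So the longest increasing subsequence has length 6, e.g. 1, 3, 5, 6, 16, 22.

6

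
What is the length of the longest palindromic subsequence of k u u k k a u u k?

8

Using dp[i][j] = 2 + dp[i+1][j−1] if the ends match, else max(dp[i+1][j], dp[i][j−1]):
dp[1][9] = 8. A witness is kuukkuuk at positions 1,2,3,4,5,7,8,9.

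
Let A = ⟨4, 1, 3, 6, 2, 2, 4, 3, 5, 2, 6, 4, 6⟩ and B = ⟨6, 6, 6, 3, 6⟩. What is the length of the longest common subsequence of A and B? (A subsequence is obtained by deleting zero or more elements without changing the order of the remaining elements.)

A longest common subsequence is 6, 3, 6 (length 3); the LCS DP confirms no longer common subsequence exists.

3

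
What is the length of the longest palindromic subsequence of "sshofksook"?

One longest palindromic subsequence is kook (positions 6,8,9,10); it reads the same forward and backward, and the interval DP gives dp[1][10] = 4.

4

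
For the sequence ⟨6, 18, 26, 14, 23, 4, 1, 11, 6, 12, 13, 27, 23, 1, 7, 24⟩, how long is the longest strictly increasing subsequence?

Scanning left to right, the best length ending at each element is: 6→1, 18→2, 26→3, 14→2, 23→3, 4→1, 1→1, 11→2, 6→2, 12→3, 13→4, 27→5, 23→5, 1→1, 7→3, 24→6.
So the longest increasing subsequence has length 6, e.g. 6, 11, 12, 13, 23, 24.

6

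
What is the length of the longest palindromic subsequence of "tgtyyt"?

4

One longest palindromic subsequence is tyyt (positions 1,4,5,6); it reads the same forward and backward, and the interval DP gives dp[1][6] = 4.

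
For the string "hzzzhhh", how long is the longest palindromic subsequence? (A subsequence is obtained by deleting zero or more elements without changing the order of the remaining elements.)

Using dp[i][j] = 2 + dp[i+1][j−1] if the ends match, else max(dp[i+1][j], dp[i][j−1]):
dp[1][7] = 5. A witness is hzzzh at positions 1,2,3,4,7.

5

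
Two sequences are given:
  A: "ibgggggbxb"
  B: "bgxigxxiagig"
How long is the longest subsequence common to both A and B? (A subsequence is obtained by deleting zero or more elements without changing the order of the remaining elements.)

A longest common subsequence is bgggg (length 5); the LCS DP confirms no longer common subsequence exists.

5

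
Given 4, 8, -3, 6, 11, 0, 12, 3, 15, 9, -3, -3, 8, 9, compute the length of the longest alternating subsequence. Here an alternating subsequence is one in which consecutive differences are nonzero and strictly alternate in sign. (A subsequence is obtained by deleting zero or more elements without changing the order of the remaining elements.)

A longest alternating subsequence is 4, 8, -3, 6, 0, 12, 3, 15, -3, 8 (positions 1,2,3,4,6,7,8,9,11,13); its 9 consecutive differences strictly alternate in sign, and length 10 is optimal.

10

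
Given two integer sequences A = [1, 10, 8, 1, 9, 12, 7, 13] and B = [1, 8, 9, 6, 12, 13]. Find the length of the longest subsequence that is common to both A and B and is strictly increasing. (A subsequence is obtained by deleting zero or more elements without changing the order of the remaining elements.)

5

A longest common strictly increasing subsequence is 1, 8, 9, 12, 13 (length 5); it appears in order in both A and B, and no longer such subsequence exists.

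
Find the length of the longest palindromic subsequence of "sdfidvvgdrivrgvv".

One longest palindromic subsequence is vvgrvrgvv (positions 6,7,8,10,12,13,14,15,16); it reads the same forward and backward, and the interval DP gives dp[1][16] = 9.

9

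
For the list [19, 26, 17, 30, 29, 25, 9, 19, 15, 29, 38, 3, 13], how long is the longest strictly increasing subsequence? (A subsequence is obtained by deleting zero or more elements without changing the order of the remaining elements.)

Scanning left to right, the best length ending at each element is: 19→1, 26→2, 17→1, 30→3, 29→3, 25→2, 9→1, 19→2, 15→2, 29→3, 38→4, 3→1, 13→2.
So the longest increasing subsequence has length 4, e.g. 19, 26, 30, 38.

4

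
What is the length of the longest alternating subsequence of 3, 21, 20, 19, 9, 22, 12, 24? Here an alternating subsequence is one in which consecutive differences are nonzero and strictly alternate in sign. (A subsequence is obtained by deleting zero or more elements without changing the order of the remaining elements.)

6

A longest alternating subsequence is 3, 21, 20, 22, 12, 24 (positions 1,2,3,6,7,8); its 5 consecutive differences strictly alternate in sign, and length 6 is optimal.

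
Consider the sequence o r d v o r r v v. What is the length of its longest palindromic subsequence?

4

Using dp[i][j] = 2 + dp[i+1][j−1] if the ends match, else max(dp[i+1][j], dp[i][j−1]):
dp[1][9] = 4. A witness is vrrv at positions 4,6,7,9.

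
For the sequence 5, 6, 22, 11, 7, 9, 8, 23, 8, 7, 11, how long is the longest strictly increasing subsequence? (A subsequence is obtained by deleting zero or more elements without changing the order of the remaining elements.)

5

Scanning left to right, the best length ending at each element is: 5→1, 6→2, 22→3, 11→3, 7→3, 9→4, 8→4, 23→5, 8→4, 7→3, 11→5.
So the longest increasing subsequence has length 5, e.g. 5, 6, 7, 9, 23.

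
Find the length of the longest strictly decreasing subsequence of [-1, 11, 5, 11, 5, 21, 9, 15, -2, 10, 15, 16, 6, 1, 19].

Scanning left to right, the best length ending at each element is: -1→1, 11→1, 5→2, 11→1, 5→2, 21→1, 9→2, 15→2, -2→3, 10→3, 15→2, 16→2, 6→4, 1→5, 19→2.
So the longest decreasing subsequence has length 5, e.g. 21, 15, 10, 6, 1.

5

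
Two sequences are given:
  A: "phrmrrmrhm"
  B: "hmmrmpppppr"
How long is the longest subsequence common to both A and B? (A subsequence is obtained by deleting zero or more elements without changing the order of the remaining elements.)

Backtracking the LCS table gives one alignment: h (A2,B1) → m (A4,B3) → r (A6,B4) → m (A7,B5) → r (A8,B11).
So the longest common subsequence has length 5.

5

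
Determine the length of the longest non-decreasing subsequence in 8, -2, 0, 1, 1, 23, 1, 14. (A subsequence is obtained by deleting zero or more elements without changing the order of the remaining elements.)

Scanning left to right, the best length ending at each element is: 8→1, -2→1, 0→2, 1→3, 1→4, 23→5, 1→5, 14→6.
So the longest non-decreasing subsequence has length 6, e.g. -2, 0, 1, 1, 1, 14.

6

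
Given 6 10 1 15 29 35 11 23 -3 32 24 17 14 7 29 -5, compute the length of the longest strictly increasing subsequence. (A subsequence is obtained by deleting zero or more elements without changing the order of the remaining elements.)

One longest increasing subsequence is 6, 10, 15, 23, 24, 29 (positions 1,2,4,8,11,15), of length 6; no longer one exists.

6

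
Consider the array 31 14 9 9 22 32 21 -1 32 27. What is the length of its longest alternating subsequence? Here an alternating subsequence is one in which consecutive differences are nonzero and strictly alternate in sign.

A longest alternating subsequence is 31, 14, 22, 21, 32, 27 (positions 1,2,5,7,9,10); its 5 consecutive differences strictly alternate in sign, and length 6 is optimal.

6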